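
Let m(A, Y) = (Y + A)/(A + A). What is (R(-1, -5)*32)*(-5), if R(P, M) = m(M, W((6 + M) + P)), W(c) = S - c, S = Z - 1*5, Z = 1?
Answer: -144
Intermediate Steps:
S = -4 (S = 1 - 1*5 = 1 - 5 = -4)
W(c) = -4 - c
m(A, Y) = (A + Y)/(2*A) (m(A, Y) = (A + Y)/((2*A)) = (A + Y)*(1/(2*A)) = (A + Y)/(2*A))
R(P, M) = (-10 - P)/(2*M) (R(P, M) = (M + (-4 - ((6 + M) + P)))/(2*M) = (M + (-4 - (6 + M + P)))/(2*M) = (M + (-4 + (-6 - M - P)))/(2*M) = (M + (-10 - M - P))/(2*M) = (-10 - P)/(2*M))
(R(-1, -5)*32)*(-5) = (((1/2)*(-10 - 1*(-1))/(-5))*32)*(-5) = (((1/2)*(-1/5)*(-10 + 1))*32)*(-5) = (((1/2)*(-1/5)*(-9))*32)*(-5) = ((9/10)*32)*(-5) = (144/5)*(-5) = -144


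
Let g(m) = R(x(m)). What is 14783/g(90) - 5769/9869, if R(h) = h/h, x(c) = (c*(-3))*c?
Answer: 145887658/9869 ≈ 14782.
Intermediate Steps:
x(c) = -3*c**2 (x(c) = (-3*c)*c = -3*c**2)
R(h) = 1
g(m) = 1
14783/g(90) - 5769/9869 = 14783/1 - 5769/9869 = 14783*1 - 5769*1/9869 = 14783 - 5769/9869 = 145887658/9869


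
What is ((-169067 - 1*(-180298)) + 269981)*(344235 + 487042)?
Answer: 233765067724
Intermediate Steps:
((-169067 - 1*(-180298)) + 269981)*(344235 + 487042) = ((-169067 + 180298) + 269981)*831277 = (11231 + 269981)*831277 = 281212*831277 = 233765067724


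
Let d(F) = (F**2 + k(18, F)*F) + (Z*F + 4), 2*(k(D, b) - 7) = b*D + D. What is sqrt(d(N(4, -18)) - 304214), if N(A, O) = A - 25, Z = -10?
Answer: I*sqrt(299926) ≈ 547.66*I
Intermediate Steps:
k(D, b) = 7 + D/2 + D*b/2 (k(D, b) = 7 + (b*D + D)/2 = 7 + (D*b + D)/2 = 7 + (D + D*b)/2 = 7 + (D/2 + D*b/2) = 7 + D/2 + D*b/2)
N(A, O) = -25 + A
d(F) = 4 + F**2 - 10*F + F*(16 + 9*F) (d(F) = (F**2 + (7 + (1/2)*18 + (1/2)*18*F)*F) + (-10*F + 4) = (F**2 + (7 + 9 + 9*F)*F) + (4 - 10*F) = (F**2 + (16 + 9*F)*F) + (4 - 10*F) = (F**2 + F*(16 + 9*F)) + (4 - 10*F) = 4 + F**2 - 10*F + F*(16 + 9*F))
sqrt(d(N(4, -18)) - 304214) = sqrt((4 + 6*(-25 + 4) + 10*(-25 + 4)**2) - 304214) = sqrt((4 + 6*(-21) + 10*(-21)**2) - 304214) = sqrt((4 - 126 + 10*441) - 304214) = sqrt((4 - 126 + 4410) - 304214) = sqrt(4288 - 304214) = sqrt(-299926) = I*sqrt(299926)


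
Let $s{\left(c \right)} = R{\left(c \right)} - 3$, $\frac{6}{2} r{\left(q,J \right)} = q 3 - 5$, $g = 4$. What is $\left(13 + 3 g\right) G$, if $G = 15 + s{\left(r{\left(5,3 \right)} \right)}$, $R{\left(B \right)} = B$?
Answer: $\frac{1150}{3} \approx 383.33$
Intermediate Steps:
$r{\left(q,J \right)} = - \frac{5}{3} + q$ ($r{\left(q,J \right)} = \frac{q 3 - 5}{3} = \frac{3 q - 5}{3} = \frac{-5 + 3 q}{3} = - \frac{5}{3} + q$)
$s{\left(c \right)} = -3 + c$ ($s{\left(c \right)} = c - 3 = -3 + c$)
$G = \frac{46}{3}$ ($G = 15 + \left(-3 + \left(- \frac{5}{3} + 5\right)\right) = 15 + \left(-3 + \frac{10}{3}\right) = 15 + \frac{1}{3} = \frac{46}{3} \approx 15.333$)
$\left(13 + 3 g\right) G = \left(13 + 3 \cdot 4\right) \frac{46}{3} = \left(13 + 12\right) \frac{46}{3} = 25 \cdot \frac{46}{3} = \frac{1150}{3}$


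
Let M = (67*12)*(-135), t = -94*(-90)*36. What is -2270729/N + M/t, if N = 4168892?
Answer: -44138301/48984481 ≈ -0.90107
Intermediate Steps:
t = 304560 (t = 8460*36 = 304560)
M = -108540 (M = 804*(-135) = -108540)
-2270729/N + M/t = -2270729/4168892 - 108540/304560 = -2270729*1/4168892 - 108540*1/304560 = -2270729/4168892 - 67/188 = -44138301/48984481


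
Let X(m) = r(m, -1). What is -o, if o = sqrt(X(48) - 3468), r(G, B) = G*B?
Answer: -2*I*sqrt(879) ≈ -59.296*I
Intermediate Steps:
r(G, B) = B*G
X(m) = -m
o = 2*I*sqrt(879) (o = sqrt(-1*48 - 3468) = sqrt(-48 - 3468) = sqrt(-3516) = 2*I*sqrt(879) ≈ 59.296*I)
-o = -2*I*sqrt(879)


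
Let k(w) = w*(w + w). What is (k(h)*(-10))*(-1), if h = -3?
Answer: 180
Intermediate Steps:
k(w) = 2*w² (k(w) = w*(2*w) = 2*w²)
(k(h)*(-10))*(-1) = ((2*(-3)²)*(-10))*(-1) = ((2*9)*(-10))*(-1) = (18*(-10))*(-1) = -180*(-1) = 180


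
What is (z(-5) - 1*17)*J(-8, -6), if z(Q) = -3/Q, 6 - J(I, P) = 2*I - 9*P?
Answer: 2624/5 ≈ 524.80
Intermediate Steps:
J(I, P) = 6 - 2*I + 9*P (J(I, P) = 6 - (2*I - 9*P) = 6 - (-9*P + 2*I) = 6 + (-2*I + 9*P) = 6 - 2*I + 9*P)
(z(-5) - 1*17)*J(-8, -6) = (-3/(-5) - 1*17)*(6 - 2*(-8) + 9*(-6)) = (-3*(-1/5) - 17)*(6 + 16 - 54) = (3/5 - 17)*(-32) = -82/5*(-32) = 2624/5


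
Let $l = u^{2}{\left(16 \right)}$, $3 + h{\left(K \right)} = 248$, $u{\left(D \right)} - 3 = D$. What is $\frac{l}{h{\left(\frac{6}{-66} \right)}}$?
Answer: $\frac{361}{245} \approx 1.4735$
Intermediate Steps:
$u{\left(D \right)} = 3 + D$
$h{\left(K \right)} = 245$ ($h{\left(K \right)} = -3 + 248 = 245$)
$l = 361$ ($l = \left(3 + 16\right)^{2} = 19^{2} = 361$)
$\frac{l}{h{\left(\frac{6}{-66} \right)}} = \frac{361}{245}$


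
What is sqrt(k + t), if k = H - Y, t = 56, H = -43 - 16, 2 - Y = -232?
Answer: I*sqrt(237) ≈ 15.395*I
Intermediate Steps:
Y = 234 (Y = 2 - 1*(-232) = 2 + 232 = 234)
H = -59
k = -293 (k = -59 - 1*234 = -59 - 234 = -293)
sqrt(k + t) = sqrt(-293 + 56) = sqrt(-237) = I*sqrt(237)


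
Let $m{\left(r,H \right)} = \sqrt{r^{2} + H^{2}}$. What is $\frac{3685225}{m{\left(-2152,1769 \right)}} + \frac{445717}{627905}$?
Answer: $\frac{445717}{627905} + \frac{737045 \sqrt{7760465}}{1552093} \approx 1323.6$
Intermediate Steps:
$m{\left(r,H \right)} = \sqrt{H^{2} + r^{2}}$
$\frac{3685225}{m{\left(-2152,1769 \right)}} + \frac{445717}{627905} = \frac{3685225}{\sqrt{1769^{2} + \left(-2152\right)^{2}}} + \frac{445717}{627905} = \frac{3685225}{\sqrt{3129361 + 4631104}} + 445717 \cdot \frac{1}{627905} = \frac{3685225}{\sqrt{7760465}} + \frac{445717}{627905} = 3685225 \frac{\sqrt{7760465}}{7760465} + \frac{445717}{627905} = \frac{737045 \sqrt{7760465}}{1552093} + \frac{445717}{627905} = \frac{445717}{627905} + \frac{737045 \sqrt{7760465}}{1552093}$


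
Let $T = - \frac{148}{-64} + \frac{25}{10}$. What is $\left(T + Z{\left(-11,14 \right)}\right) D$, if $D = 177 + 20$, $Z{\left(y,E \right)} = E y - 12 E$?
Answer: $- \frac{999775}{16} \approx -62486.0$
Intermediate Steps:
$Z{\left(y,E \right)} = - 12 E + E y$
$T = \frac{77}{16}$ ($T = \left(-148\right) \left(- \frac{1}{64}\right) + 25 \cdot \frac{1}{10} = \frac{37}{16} + \frac{5}{2} = \frac{77}{16} \approx 4.8125$)
$D = 197$
$\left(T + Z{\left(-11,14 \right)}\right) D = \left(\frac{77}{16} + 14 \left(-12 - 11\right)\right) 197 = \left(\frac{77}{16} + 14 \left(-23\right)\right) 197 = \left(\frac{77}{16} - 322\right) 197 = \left(- \frac{5075}{16}\right) 197 = - \frac{999775}{16}$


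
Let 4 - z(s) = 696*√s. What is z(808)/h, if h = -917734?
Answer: -2/458867 + 24*√202/15823 ≈ 0.021553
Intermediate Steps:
z(s) = 4 - 696*√s
z(808)/h = (4 - 1392*√202)/(-917734) = (4 - 1392*√202)*(-1/917734) = -2/458867 + 24*√202/15823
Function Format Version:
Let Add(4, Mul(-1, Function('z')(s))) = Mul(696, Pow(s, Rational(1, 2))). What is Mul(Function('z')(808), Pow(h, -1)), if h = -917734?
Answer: Add(Rational(-2, 458867), Mul(Rational(24, 15823), Pow(202, Rational(1, 2)))) ≈ 0.021553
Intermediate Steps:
Function('z')(s) = Add(4, Mul(-696, Pow(s, Rational(1, 2)))) (Function('z')(s) = Add(4, Mul(-1, Mul(696, Pow(s, Rational(1, 2))))) = Add(4, Mul(-696, Pow(s, Rational(1, 2)))))
Mul(Function('z')(808), Pow(h, -1)) = Mul(Add(4, Mul(-696, Pow(808, Rational(1, 2)))), Pow(-917734, -1)) = Mul(Add(4, Mul(-696, Mul(2, Pow(202, Rational(1, 2))))), Rational(-1, 917734)) = Mul(Add(4, Mul(-1392, Pow(202, Rational(1, 2)))), Rational(-1, 917734)) = Add(Rational(-2, 458867), Mul(Rational(24, 15823), Pow(202, Rational(1, 2))))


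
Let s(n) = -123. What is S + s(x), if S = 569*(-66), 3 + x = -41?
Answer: -37677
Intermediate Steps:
x = -44 (x = -3 - 41 = -44)
S = -37554
S + s(x) = -37554 - 123 = -37677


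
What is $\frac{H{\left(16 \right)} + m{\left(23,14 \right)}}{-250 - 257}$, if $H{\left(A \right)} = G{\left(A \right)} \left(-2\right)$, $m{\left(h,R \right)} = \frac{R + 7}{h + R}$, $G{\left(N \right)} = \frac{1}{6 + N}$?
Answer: $- \frac{194}{206349} \approx -0.00094016$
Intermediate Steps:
$m{\left(h,R \right)} = \frac{7 + R}{R + h}$
$H{\left(A \right)} = - \frac{2}{6 + A}$ ($H{\left(A \right)} = \frac{1}{6 + A} \left(-2\right) = - \frac{2}{6 + A}$)
$\frac{H{\left(16 \right)} + m{\left(23,14 \right)}}{-250 - 257} = \frac{- \frac{2}{6 + 16} + \frac{7 + 14}{14 + 23}}{-250 - 257} = \frac{- \frac{2}{22} + \frac{1}{37} \cdot 21}{-507} = \left(\left(-2\right) \frac{1}{22} + \frac{1}{37} \cdot 21\right) \left(- \frac{1}{507}\right) = \left(- \frac{1}{11} + \frac{21}{37}\right) \left(- \frac{1}{507}\right) = \frac{194}{407} \left(- \frac{1}{507}\right) = - \frac{194}{206349}$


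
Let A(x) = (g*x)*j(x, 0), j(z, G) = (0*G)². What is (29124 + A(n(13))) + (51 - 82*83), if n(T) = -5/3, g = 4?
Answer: 22369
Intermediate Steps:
j(z, G) = 0 (j(z, G) = 0² = 0)
n(T) = -5/3 (n(T) = -5*⅓ = -5/3)
A(x) = 0 (A(x) = (4*x)*0 = 0)
(29124 + A(n(13))) + (51 - 82*83) = (29124 + 0) + (51 - 82*83) = 29124 + (51 - 6806) = 29124 - 6755 = 22369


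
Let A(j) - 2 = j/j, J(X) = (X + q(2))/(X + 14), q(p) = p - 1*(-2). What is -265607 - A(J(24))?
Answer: -265610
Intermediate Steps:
q(p) = 2 + p (q(p) = p + 2 = 2 + p)
J(X) = (4 + X)/(14 + X) (J(X) = (X + (2 + 2))/(X + 14) = (X + 4)/(14 + X) = (4 + X)/(14 + X))
A(j) = 3 (A(j) = 2 + j/j = 2 + 1 = 3)
-265607 - A(J(24)) = -265607 - 1*3 = -265607 - 3 = -265610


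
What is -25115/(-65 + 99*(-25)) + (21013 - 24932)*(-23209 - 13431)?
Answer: 72944822303/508 ≈ 1.4359e+8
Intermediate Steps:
-25115/(-65 + 99*(-25)) + (21013 - 24932)*(-23209 - 13431) = -25115/(-65 - 2475) - 3919*(-36640) = -25115/(-2540) + 143592160 = -25115*(-1/2540) + 143592160 = 5023/508 + 143592160 = 72944822303/508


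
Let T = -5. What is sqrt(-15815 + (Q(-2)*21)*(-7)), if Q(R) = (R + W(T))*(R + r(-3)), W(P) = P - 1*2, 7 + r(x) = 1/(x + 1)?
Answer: I*sqrt(113534)/2 ≈ 168.47*I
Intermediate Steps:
r(x) = -7 + 1/(1 + x) (r(x) = -7 + 1/(x + 1) = -7 + 1/(1 + x))
W(P) = -2 + P (W(P) = P - 2 = -2 + P)
Q(R) = (-7 + R)*(-15/2 + R) (Q(R) = (R + (-2 - 5))*(R + (-6 - 7*(-3))/(1 - 3)) = (R - 7)*(R + (-6 + 21)/(-2)) = (-7 + R)*(R - 1/2*15) = (-7 + R)*(R - 15/2) = (-7 + R)*(-15/2 + R))
sqrt(-15815 + (Q(-2)*21)*(-7)) = sqrt(-15815 + ((105/2 + (-2)**2 - 29/2*(-2))*21)*(-7)) = sqrt(-15815 + ((105/2 + 4 + 29)*21)*(-7)) = sqrt(-15815 + ((171/2)*21)*(-7)) = sqrt(-15815 + (3591/2)*(-7)) = sqrt(-15815 - 25137/2) = sqrt(-56767/2) = I*sqrt(113534)/2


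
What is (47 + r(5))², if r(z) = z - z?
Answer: 2209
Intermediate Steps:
r(z) = 0
(47 + r(5))² = (47 + 0)² = 47² = 2209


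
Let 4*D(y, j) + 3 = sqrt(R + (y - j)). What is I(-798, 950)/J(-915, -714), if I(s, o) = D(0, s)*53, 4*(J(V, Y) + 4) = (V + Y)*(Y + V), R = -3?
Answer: -159/2653625 + 53*sqrt(795)/2653625 ≈ 0.00050323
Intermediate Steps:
D(y, j) = -3/4 + sqrt(-3 + y - j)/4 (D(y, j) = -3/4 + sqrt(-3 + (y - j))/4 = -3/4 + sqrt(-3 + y - j)/4)
J(V, Y) = -4 + (V + Y)**2/4 (J(V, Y) = -4 + ((V + Y)*(Y + V))/4 = -4 + ((V + Y)*(V + Y))/4 = -4 + (V + Y)**2/4)
I(s, o) = -159/4 + 53*sqrt(-3 - s)/4 (I(s, o) = (-3/4 + sqrt(-3 + 0 - s)/4)*53 = (-3/4 + sqrt(-3 - s)/4)*53 = -159/4 + 53*sqrt(-3 - s)/4)
I(-798, 950)/J(-915, -714) = (-159/4 + 53*sqrt(-3 - 1*(-798))/4)/(-4 + (-915 - 714)**2/4) = (-159/4 + 53*sqrt(-3 + 798)/4)/(-4 + (1/4)*(-1629)**2) = (-159/4 + 53*sqrt(795)/4)/(-4 + (1/4)*2653641) = (-159/4 + 53*sqrt(795)/4)/(-4 + 2653641/4) = (-159/4 + 53*sqrt(795)/4)/(2653625/4) = (-159/4 + 53*sqrt(795)/4)*(4/2653625) = -159/2653625 + 53*sqrt(795)/2653625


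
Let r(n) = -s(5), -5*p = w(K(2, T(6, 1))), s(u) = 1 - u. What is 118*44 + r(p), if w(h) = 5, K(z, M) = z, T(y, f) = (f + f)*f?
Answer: 5196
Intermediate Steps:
T(y, f) = 2*f² (T(y, f) = (2*f)*f = 2*f²)
p = -1 (p = -⅕*5 = -1)
r(n) = 4 (r(n) = -(1 - 1*5) = -(1 - 5) = -1*(-4) = 4)
118*44 + r(p) = 118*44 + 4 = 5192 + 4 = 5196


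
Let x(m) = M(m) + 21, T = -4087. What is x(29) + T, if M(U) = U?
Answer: -4037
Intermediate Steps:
x(m) = 21 + m (x(m) = m + 21 = 21 + m)
x(29) + T = (21 + 29) - 4087 = 50 - 4087 = -4037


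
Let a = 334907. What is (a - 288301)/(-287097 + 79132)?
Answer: -46606/207965 ≈ -0.22411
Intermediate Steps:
(a - 288301)/(-287097 + 79132) = (334907 - 288301)/(-287097 + 79132) = 46606/(-207965) = 46606*(-1/207965) = -46606/207965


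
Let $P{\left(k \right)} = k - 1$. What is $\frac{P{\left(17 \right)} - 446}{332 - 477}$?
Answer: $\frac{86}{29} \approx 2.9655$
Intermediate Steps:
$P{\left(k \right)} = -1 + k$ ($P{\left(k \right)} = k - 1 = -1 + k$)
$\frac{P{\left(17 \right)} - 446}{332 - 477} = \frac{\left(-1 + 17\right) - 446}{332 - 477} = \frac{16 - 446}{-145} = \left(-430\right) \left(- \frac{1}{145}\right) = \frac{86}{29}$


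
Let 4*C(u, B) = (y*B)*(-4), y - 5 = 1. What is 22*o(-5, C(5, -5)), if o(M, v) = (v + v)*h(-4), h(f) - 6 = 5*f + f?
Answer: -23760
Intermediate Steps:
y = 6 (y = 5 + 1 = 6)
h(f) = 6 + 6*f (h(f) = 6 + (5*f + f) = 6 + 6*f)
C(u, B) = -6*B (C(u, B) = ((6*B)*(-4))/4 = (-24*B)/4 = -6*B)
o(M, v) = -36*v (o(M, v) = (v + v)*(6 + 6*(-4)) = (2*v)*(6 - 24) = (2*v)*(-18) = -36*v)
22*o(-5, C(5, -5)) = 22*(-(-216)*(-5)) = 22*(-36*30) = 22*(-1080) = -23760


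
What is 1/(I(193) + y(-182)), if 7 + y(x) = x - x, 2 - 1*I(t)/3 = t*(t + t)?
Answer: -1/223495 ≈ -4.4744e-6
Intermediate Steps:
I(t) = 6 - 6*t² (I(t) = 6 - 3*t*(t + t) = 6 - 3*t*2*t = 6 - 6*t²)
y(x) = -7 (y(x) = -7 + (x - x) = -7 + 0 = -7)
1/(I(193) + y(-182)) = 1/((6 - 6*193²) - 7) = 1/((6 - 6*37249) - 7) = 1/((6 - 223494) - 7) = 1/(-223488 - 7) = 1/(-223495) = -1/223495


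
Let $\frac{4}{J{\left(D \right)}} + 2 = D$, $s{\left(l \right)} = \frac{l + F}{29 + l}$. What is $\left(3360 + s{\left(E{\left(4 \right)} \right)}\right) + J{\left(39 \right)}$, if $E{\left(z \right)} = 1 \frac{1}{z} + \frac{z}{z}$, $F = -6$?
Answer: $\frac{15042501}{4477} \approx 3359.9$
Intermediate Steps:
$E{\left(z \right)} = 1 + \frac{1}{z}$ ($E{\left(z \right)} = \frac{1}{z} + 1 = 1 + \frac{1}{z}$)
$s{\left(l \right)} = \frac{-6 + l}{29 + l}$ ($s{\left(l \right)} = \frac{l - 6}{29 + l} = \frac{-6 + l}{29 + l}$)
$J{\left(D \right)} = \frac{4}{-2 + D}$
$\left(3360 + s{\left(E{\left(4 \right)} \right)}\right) + J{\left(39 \right)} = \left(3360 + \frac{-6 + \frac{1 + 4}{4}}{29 + \frac{1 + 4}{4}}\right) + \frac{4}{-2 + 39} = \left(3360 + \frac{-6 + \frac{1}{4} \cdot 5}{29 + \frac{1}{4} \cdot 5}\right) + \frac{4}{37} = \left(3360 + \frac{-6 + \frac{5}{4}}{29 + \frac{5}{4}}\right) + 4 \cdot \frac{1}{37} = \left(3360 + \frac{1}{\frac{121}{4}} \left(- \frac{19}{4}\right)\right) + \frac{4}{37} = \left(3360 + \frac{4}{121} \left(- \frac{19}{4}\right)\right) + \frac{4}{37} = \left(3360 - \frac{19}{121}\right) + \frac{4}{37} = \frac{406541}{121} + \frac{4}{37} = \frac{15042501}{4477}$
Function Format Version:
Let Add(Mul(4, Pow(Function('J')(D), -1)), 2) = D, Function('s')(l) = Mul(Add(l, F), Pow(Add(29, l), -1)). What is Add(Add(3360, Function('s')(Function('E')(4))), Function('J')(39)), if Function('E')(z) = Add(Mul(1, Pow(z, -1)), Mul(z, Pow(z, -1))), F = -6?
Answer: Rational(15042501, 4477) ≈ 3359.9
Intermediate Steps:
Function('E')(z) = Add(1, Pow(z, -1)) (Function('E')(z) = Add(Pow(z, -1), 1) = Add(1, Pow(z, -1)))
Function('s')(l) = Mul(Pow(Add(29, l), -1), Add(-6, l)) (Function('s')(l) = Mul(Add(l, -6), Pow(Add(29, l), -1)) = Mul(Add(-6, l), Pow(Add(29, l), -1)) = Mul(Pow(Add(29, l), -1), Add(-6, l)))
Function('J')(D) = Mul(4, Pow(Add(-2, D), -1))
Add(Add(3360, Function('s')(Function('E')(4))), Function('J')(39)) = Add(Add(3360, Mul(Pow(Add(29, Mul(Pow(4, -1), Add(1, 4))), -1), Add(-6, Mul(Pow(4, -1), Add(1, 4))))), Mul(4, Pow(Add(-2, 39), -1))) = Add(Add(3360, Mul(Pow(Add(29, Mul(Rational(1, 4), 5)), -1), Add(-6, Mul(Rational(1, 4), 5)))), Mul(4, Pow(37, -1))) = Add(Add(3360, Mul(Pow(Add(29, Rational(5, 4)), -1), Add(-6, Rational(5, 4)))), Mul(4, Rational(1, 37))) = Add(Add(3360, Mul(Pow(Rational(121, 4), -1), Rational(-19, 4))), Rational(4, 37)) = Add(Add(3360, Mul(Rational(4, 121), Rational(-19, 4))), Rational(4, 37)) = Add(Add(3360, Rational(-19, 121)), Rational(4, 37)) = Add(Rational(406541, 121), Rational(4, 37)) = Rational(15042501, 4477)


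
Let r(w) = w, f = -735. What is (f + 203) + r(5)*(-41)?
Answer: -737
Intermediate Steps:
(f + 203) + r(5)*(-41) = (-735 + 203) + 5*(-41) = -532 - 205 = -737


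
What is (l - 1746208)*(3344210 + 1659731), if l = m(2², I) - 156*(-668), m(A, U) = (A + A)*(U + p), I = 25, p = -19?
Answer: -8216230932832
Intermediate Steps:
m(A, U) = 2*A*(-19 + U) (m(A, U) = (A + A)*(U - 19) = (2*A)*(-19 + U) = 2*A*(-19 + U))
l = 104256 (l = 2*2²*(-19 + 25) - 156*(-668) = 2*4*6 + 104208 = 48 + 104208 = 104256)
(l - 1746208)*(3344210 + 1659731) = (104256 - 1746208)*(3344210 + 1659731) = -1641952*5003941 = -8216230932832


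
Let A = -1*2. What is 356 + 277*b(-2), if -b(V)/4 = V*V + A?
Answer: -1860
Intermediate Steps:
A = -2
b(V) = 8 - 4*V² (b(V) = -4*(V*V - 2) = -4*(V² - 2) = -4*(-2 + V²) = 8 - 4*V²)
356 + 277*b(-2) = 356 + 277*(8 - 4*(-2)²) = 356 + 277*(8 - 4*4) = 356 + 277*(8 - 16) = 356 + 277*(-8) = 356 - 2216 = -1860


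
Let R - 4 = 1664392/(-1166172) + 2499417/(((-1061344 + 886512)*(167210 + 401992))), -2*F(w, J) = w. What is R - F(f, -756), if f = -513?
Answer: -350816474227775123/1381562914180512 ≈ -253.93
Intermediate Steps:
F(w, J) = -w/2
R = 3554413259526205/1381562914180512 (R = 4 + (1664392/(-1166172) + 2499417/(((-1061344 + 886512)*(167210 + 401992)))) = 4 + (1664392*(-1/1166172) + 2499417/((-174832*569202))) = 4 + (-416098/291543 + 2499417/(-99514724064)) = 4 + (-416098/291543 + 2499417*(-1/99514724064)) = 4 + (-416098/291543 - 833139/33171574688) = 4 - 1971838397195843/1381562914180512 = 3554413259526205/1381562914180512 ≈ 2.5727)
R - F(f, -756) = 3554413259526205/1381562914180512 - (-1)*(-513)/2 = 3554413259526205/1381562914180512 - 1*513/2 = 3554413259526205/1381562914180512 - 513/2 = -350816474227775123/1381562914180512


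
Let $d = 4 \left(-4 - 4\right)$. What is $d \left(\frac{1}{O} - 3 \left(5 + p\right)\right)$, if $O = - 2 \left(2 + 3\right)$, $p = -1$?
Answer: $\frac{1936}{5} \approx 387.2$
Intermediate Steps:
$O = -10$ ($O = \left(-2\right) 5 = -10$)
$d = -32$ ($d = 4 \left(-8\right) = -32$)
$d \left(\frac{1}{O} - 3 \left(5 + p\right)\right) = - 32 \left(\frac{1}{-10} - 3 \left(5 - 1\right)\right) = - 32 \left(- \frac{1}{10} - 12\right) = \left(-32\right) \left(- \frac{121}{10}\right) = \frac{1936}{5}$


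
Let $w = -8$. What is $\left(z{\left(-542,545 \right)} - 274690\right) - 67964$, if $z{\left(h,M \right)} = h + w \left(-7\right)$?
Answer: $-343140$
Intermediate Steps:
$z{\left(h,M \right)} = 56 + h$ ($z{\left(h,M \right)} = h - -56 = h + 56 = 56 + h$)
$\left(z{\left(-542,545 \right)} - 274690\right) - 67964 = \left(\left(56 - 542\right) - 274690\right) - 67964 = \left(-486 - 274690\right) - 67964 = -275176 - 67964 = -343140$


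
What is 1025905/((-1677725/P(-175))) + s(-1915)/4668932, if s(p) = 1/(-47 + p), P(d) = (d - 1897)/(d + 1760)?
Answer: 556346557260175409/695982869147453400 ≈ 0.79937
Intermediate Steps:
P(d) = (-1897 + d)/(1760 + d)
1025905/((-1677725/P(-175))) + s(-1915)/4668932 = 1025905/((-1677725*(1760 - 175)/(-1897 - 175))) + 1/(-47 - 1915*4668932) = 1025905/((-1677725/(-2072/1585))) + (1/4668932)/(-1962) = 1025905/((-1677725/((1/1585)*(-2072)))) - 1/1962*1/4668932 = 1025905/((-1677725/(-2072/1585))) - 1/9160444584 = 1025905/((-1677725*(-1585/2072))) - 1/9160444584 = 1025905/(379884875/296) - 1/9160444584 = 1025905*(296/379884875) - 1/9160444584 = 60733576/75976975 - 1/9160444584 = 556346557260175409/695982869147453400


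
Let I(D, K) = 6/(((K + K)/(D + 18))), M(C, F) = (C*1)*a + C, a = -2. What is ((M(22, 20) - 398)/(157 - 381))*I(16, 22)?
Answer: 765/88 ≈ 8.6932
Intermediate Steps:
M(C, F) = -C (M(C, F) = (C*1)*(-2) + C = C*(-2) + C = -2*C + C = -C)
I(D, K) = 3*(18 + D)/K (I(D, K) = 6/(((2*K)/(18 + D))) = 6/((2*K/(18 + D))) = 6*((18 + D)/(2*K)) = 3*(18 + D)/K)
((M(22, 20) - 398)/(157 - 381))*I(16, 22) = ((-1*22 - 398)/(157 - 381))*(3*(18 + 16)/22) = ((-22 - 398)/(-224))*(3*(1/22)*34) = -420*(-1/224)*(51/11) = (15/8)*(51/11) = 765/88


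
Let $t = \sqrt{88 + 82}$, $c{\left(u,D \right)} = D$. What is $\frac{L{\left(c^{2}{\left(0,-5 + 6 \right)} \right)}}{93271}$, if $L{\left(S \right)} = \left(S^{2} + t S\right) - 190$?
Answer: $- \frac{189}{93271} + \frac{\sqrt{170}}{93271} \approx -0.0018866$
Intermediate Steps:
$t = \sqrt{170} \approx 13.038$
$L{\left(S \right)} = -190 + S^{2} + S \sqrt{170}$ ($L{\left(S \right)} = \left(S^{2} + \sqrt{170} S\right) - 190 = \left(S^{2} + S \sqrt{170}\right) - 190 = -190 + S^{2} + S \sqrt{170}$)
$\frac{L{\left(c^{2}{\left(0,-5 + 6 \right)} \right)}}{93271} = \frac{-190 + \left(\left(-5 + 6\right)^{2}\right)^{2} + \left(-5 + 6\right)^{2} \sqrt{170}}{93271} = \left(-190 + \left(1^{2}\right)^{2} + 1^{2} \sqrt{170}\right) \frac{1}{93271} = \left(-190 + 1^{2} + 1 \sqrt{170}\right) \frac{1}{93271} = \left(-190 + 1 + \sqrt{170}\right) \frac{1}{93271} = \left(-189 + \sqrt{170}\right) \frac{1}{93271} = - \frac{189}{93271} + \frac{\sqrt{170}}{93271}$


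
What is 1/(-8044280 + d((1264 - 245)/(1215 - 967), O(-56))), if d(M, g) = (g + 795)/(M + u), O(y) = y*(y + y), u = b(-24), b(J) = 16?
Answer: -4987/40115071744 ≈ -1.2432e-7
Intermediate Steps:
u = 16
O(y) = 2*y² (O(y) = y*(2*y) = 2*y²)
d(M, g) = (795 + g)/(16 + M) (d(M, g) = (g + 795)/(M + 16) = (795 + g)/(16 + M))
1/(-8044280 + d((1264 - 245)/(1215 - 967), O(-56))) = 1/(-8044280 + (795 + 2*(-56)²)/(16 + (1264 - 245)/(1215 - 967))) = 1/(-8044280 + (795 + 2*3136)/(16 + 1019/248)) = 1/(-8044280 + (795 + 6272)/(16 + 1019*(1/248))) = 1/(-8044280 + 7067/(16 + 1019/248)) = 1/(-8044280 + 7067/(4987/248)) = 1/(-8044280 + (248/4987)*7067) = 1/(-8044280 + 1752616/4987) = 1/(-40115071744/4987) = -4987/40115071744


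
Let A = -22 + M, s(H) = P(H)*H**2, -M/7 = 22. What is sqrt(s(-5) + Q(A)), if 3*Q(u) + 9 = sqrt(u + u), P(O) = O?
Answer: 2*sqrt(-288 + 3*I*sqrt(22))/3 ≈ 0.2763 + 11.317*I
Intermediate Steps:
M = -154 (M = -7*22 = -154)
s(H) = H**3 (s(H) = H*H**2 = H**3)
A = -176 (A = -22 - 154 = -176)
Q(u) = -3 + sqrt(2)*sqrt(u)/3 (Q(u) = -3 + sqrt(u + u)/3 = -3 + sqrt(2*u)/3 = -3 + (sqrt(2)*sqrt(u))/3 = -3 + sqrt(2)*sqrt(u)/3)
sqrt(s(-5) + Q(A)) = sqrt((-5)**3 + (-3 + sqrt(2)*sqrt(-176)/3)) = sqrt(-125 + (-3 + sqrt(2)*(4*I*sqrt(11))/3)) = sqrt(-125 + (-3 + 4*I*sqrt(22)/3)) = sqrt(-128 + 4*I*sqrt(22)/3)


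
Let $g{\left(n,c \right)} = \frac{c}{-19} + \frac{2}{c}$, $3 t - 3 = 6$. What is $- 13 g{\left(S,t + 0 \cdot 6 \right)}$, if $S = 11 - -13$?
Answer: $- \frac{377}{57} \approx -6.614$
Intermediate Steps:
$t = 3$ ($t = 1 + \frac{1}{3} \cdot 6 = 1 + 2 = 3$)
$S = 24$ ($S = 11 + 13 = 24$)
$g{\left(n,c \right)} = \frac{2}{c} - \frac{c}{19}$ ($g{\left(n,c \right)} = c \left(- \frac{1}{19}\right) + \frac{2}{c} = - \frac{c}{19} + \frac{2}{c} = \frac{2}{c} - \frac{c}{19}$)
$- 13 g{\left(S,t + 0 \cdot 6 \right)} = - 13 \left(\frac{2}{3 + 0 \cdot 6} - \frac{3 + 0 \cdot 6}{19}\right) = - 13 \left(\frac{2}{3 + 0} - \frac{3 + 0}{19}\right) = - 13 \left(\frac{2}{3} - \frac{3}{19}\right) = \left(-13\right) \frac{29}{57} = - \frac{377}{57}$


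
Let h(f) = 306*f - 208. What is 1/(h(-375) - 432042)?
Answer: -1/547000 ≈ -1.8282e-6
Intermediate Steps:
h(f) = -208 + 306*f
1/(h(-375) - 432042) = 1/((-208 + 306*(-375)) - 432042) = 1/((-208 - 114750) - 432042) = 1/(-114958 - 432042) = 1/(-547000) = -1/547000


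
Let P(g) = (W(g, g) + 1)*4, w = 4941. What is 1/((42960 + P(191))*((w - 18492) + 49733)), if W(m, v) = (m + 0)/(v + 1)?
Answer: 24/37312018133 ≈ 6.4322e-10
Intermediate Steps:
W(m, v) = m/(1 + v)
P(g) = 4 + 4*g/(1 + g) (P(g) = (g/(1 + g) + 1)*4 = (1 + g/(1 + g))*4 = 4 + 4*g/(1 + g))
1/((42960 + P(191))*((w - 18492) + 49733)) = 1/((42960 + 4*(1 + 2*191)/(1 + 191))*((4941 - 18492) + 49733)) = 1/((42960 + 4*(1 + 382)/192)*(-13551 + 49733)) = 1/((42960 + 4*(1/192)*383)*36182) = 1/((42960 + 383/48)*36182) = 1/((2062463/48)*36182) = 1/(37312018133/24) = 24/37312018133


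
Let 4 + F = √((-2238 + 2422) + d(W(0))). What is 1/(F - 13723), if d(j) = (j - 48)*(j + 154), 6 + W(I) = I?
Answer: -13727/188438337 - 8*I*√122/188438337 ≈ -7.2846e-5 - 4.6892e-7*I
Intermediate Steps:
W(I) = -6 + I
d(j) = (-48 + j)*(154 + j)
F = -4 + 8*I*√122 (F = -4 + √((-2238 + 2422) + (-7392 + (-6 + 0)² + 106*(-6 + 0))) = -4 + √(184 + (-7392 + (-6)² + 106*(-6))) = -4 + √(184 + (-7392 + 36 - 636)) = -4 + √(184 - 7992) = -4 + √(-7808) = -4 + 8*I*√122 ≈ -4.0 + 88.363*I)
1/(F - 13723) = 1/((-4 + 8*I*√122) - 13723) = 1/(-13727 + 8*I*√122)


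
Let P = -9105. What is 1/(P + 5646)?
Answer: -1/3459 ≈ -0.00028910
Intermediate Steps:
1/(P + 5646) = 1/(-9105 + 5646) = 1/(-3459) = -1/3459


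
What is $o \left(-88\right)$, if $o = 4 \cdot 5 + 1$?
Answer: $-1848$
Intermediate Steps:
$o = 21$ ($o = 20 + 1 = 21$)
$o \left(-88\right) = 21 \left(-88\right) = -1848$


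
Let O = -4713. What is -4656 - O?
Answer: 57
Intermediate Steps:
-4656 - O = -4656 - 1*(-4713) = -4656 + 4713 = 57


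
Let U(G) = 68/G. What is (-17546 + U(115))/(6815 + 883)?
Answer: -336287/147545 ≈ -2.2792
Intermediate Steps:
(-17546 + U(115))/(6815 + 883) = (-17546 + 68/115)/(6815 + 883) = (-17546 + 68*(1/115))/7698 = (-17546 + 68/115)*(1/7698) = -2017722/115*1/7698 = -336287/147545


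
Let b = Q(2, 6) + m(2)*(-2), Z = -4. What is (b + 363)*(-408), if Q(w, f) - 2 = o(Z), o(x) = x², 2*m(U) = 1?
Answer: -155040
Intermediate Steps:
m(U) = ½ (m(U) = (½)*1 = ½)
Q(w, f) = 18 (Q(w, f) = 2 + (-4)² = 2 + 16 = 18)
b = 17 (b = 18 + (½)*(-2) = 18 - 1 = 17)
(b + 363)*(-408) = (17 + 363)*(-408) = 380*(-408) = -155040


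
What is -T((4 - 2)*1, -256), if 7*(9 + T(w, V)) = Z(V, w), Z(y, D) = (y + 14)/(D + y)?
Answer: 7880/889 ≈ 8.8639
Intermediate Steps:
Z(y, D) = (14 + y)/(D + y)
T(w, V) = -9 + (14 + V)/(7*(V + w)) (T(w, V) = -9 + ((14 + V)/(w + V))/7 = -9 + ((14 + V)/(V + w))/7 = -9 + (14 + V)/(7*(V + w)))
-T((4 - 2)*1, -256) = -(2 - 9*(4 - 2) - 62/7*(-256))/(-256 + (4 - 2)*1) = -(2 - 18 + 15872/7)/(-256 + 2*1) = -(2 - 9*2 + 15872/7)/(-256 + 2) = -(2 - 18 + 15872/7)/(-254) = -(-1)*15760/(254*7) = -1*(-7880/889) = 7880/889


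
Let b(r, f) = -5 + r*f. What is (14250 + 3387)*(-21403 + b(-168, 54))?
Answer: -537575760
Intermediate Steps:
b(r, f) = -5 + f*r
(14250 + 3387)*(-21403 + b(-168, 54)) = (14250 + 3387)*(-21403 + (-5 + 54*(-168))) = 17637*(-21403 + (-5 - 9072)) = 17637*(-21403 - 9077) = 17637*(-30480) = -537575760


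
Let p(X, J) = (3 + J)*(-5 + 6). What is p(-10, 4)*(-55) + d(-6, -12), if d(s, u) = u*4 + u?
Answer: -445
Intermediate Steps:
d(s, u) = 5*u (d(s, u) = 4*u + u = 5*u)
p(X, J) = 3 + J (p(X, J) = (3 + J)*1 = 3 + J)
p(-10, 4)*(-55) + d(-6, -12) = (3 + 4)*(-55) + 5*(-12) = 7*(-55) - 60 = -385 - 60 = -445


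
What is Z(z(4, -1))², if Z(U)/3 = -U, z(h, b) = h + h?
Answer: 576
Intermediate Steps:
z(h, b) = 2*h
Z(U) = -3*U (Z(U) = 3*(-U) = -3*U)
Z(z(4, -1))² = (-6*4)² = (-3*8)² = (-24)² = 576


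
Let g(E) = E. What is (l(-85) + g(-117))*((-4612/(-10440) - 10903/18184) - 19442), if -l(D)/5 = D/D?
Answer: 28143249041119/11865060 ≈ 2.3719e+6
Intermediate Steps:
l(D) = -5 (l(D) = -5*D/D = -5*1 = -5)
(l(-85) + g(-117))*((-4612/(-10440) - 10903/18184) - 19442) = (-5 - 117)*((-4612/(-10440) - 10903/18184) - 19442) = -122*((-4612*(-1/10440) - 10903*1/18184) - 19442) = -122*((1153/2610 - 10903/18184) - 19442) = -122*(-3745339/23730120 - 19442) = -122*(-461364738379/23730120) = 28143249041119/11865060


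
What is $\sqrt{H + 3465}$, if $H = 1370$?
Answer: $\sqrt{4835} \approx 69.534$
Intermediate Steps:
$\sqrt{H + 3465} = \sqrt{1370 + 3465} = \sqrt{4835}$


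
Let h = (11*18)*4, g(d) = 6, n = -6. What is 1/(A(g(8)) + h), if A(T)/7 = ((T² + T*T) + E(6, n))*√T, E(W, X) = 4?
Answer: -33/44620 + 133*√6/267720 ≈ 0.00047730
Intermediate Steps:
h = 792 (h = 198*4 = 792)
A(T) = 7*√T*(4 + 2*T²) (A(T) = 7*(((T² + T*T) + 4)*√T) = 7*(((T² + T²) + 4)*√T) = 7*((2*T² + 4)*√T) = 7*((4 + 2*T²)*√T) = 7*(√T*(4 + 2*T²)) = 7*√T*(4 + 2*T²))
1/(A(g(8)) + h) = 1/(14*√6*(2 + 6²) + 792) = 1/(14*√6*(2 + 36) + 792) = 1/(14*√6*38 + 792) = 1/(532*√6 + 792) = 1/(792 + 532*√6)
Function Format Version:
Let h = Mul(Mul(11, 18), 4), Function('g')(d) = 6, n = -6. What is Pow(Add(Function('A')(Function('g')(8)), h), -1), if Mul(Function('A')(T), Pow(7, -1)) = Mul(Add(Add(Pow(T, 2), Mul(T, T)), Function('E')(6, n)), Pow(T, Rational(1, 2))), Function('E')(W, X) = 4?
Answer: Add(Rational(-33, 44620), Mul(Rational(133, 267720), Pow(6, Rational(1, 2)))) ≈ 0.00047730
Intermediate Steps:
h = 792 (h = Mul(198, 4) = 792)
Function('A')(T) = Mul(7, Pow(T, Rational(1, 2)), Add(4, Mul(2, Pow(T, 2)))) (Function('A')(T) = Mul(7, Mul(Add(Add(Pow(T, 2), Mul(T, T)), 4), Pow(T, Rational(1, 2)))) = Mul(7, Mul(Add(Add(Pow(T, 2), Pow(T, 2)), 4), Pow(T, Rational(1, 2)))) = Mul(7, Mul(Add(Mul(2, Pow(T, 2)), 4), Pow(T, Rational(1, 2)))) = Mul(7, Mul(Add(4, Mul(2, Pow(T, 2))), Pow(T, Rational(1, 2)))) = Mul(7, Mul(Pow(T, Rational(1, 2)), Add(4, Mul(2, Pow(T, 2))))) = Mul(7, Pow(T, Rational(1, 2)), Add(4, Mul(2, Pow(T, 2)))))
Pow(Add(Function('A')(Function('g')(8)), h), -1) = Pow(Add(Mul(14, Pow(6, Rational(1, 2)), Add(2, Pow(6, 2))), 792), -1) = Pow(Add(Mul(14, Pow(6, Rational(1, 2)), Add(2, 36)), 792), -1) = Pow(Add(Mul(14, Pow(6, Rational(1, 2)), 38), 792), -1) = Pow(Add(Mul(532, Pow(6, Rational(1, 2))), 792), -1) = Pow(Add(792, Mul(532, Pow(6, Rational(1, 2)))), -1)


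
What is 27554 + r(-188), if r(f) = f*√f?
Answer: 27554 - 376*I*√47 ≈ 27554.0 - 2577.7*I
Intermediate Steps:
r(f) = f^(3/2)
27554 + r(-188) = 27554 + (-188)^(3/2) = 27554 - 376*I*√47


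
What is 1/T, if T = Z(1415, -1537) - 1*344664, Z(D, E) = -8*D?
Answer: -1/355984 ≈ -2.8091e-6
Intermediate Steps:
T = -355984 (T = -8*1415 - 1*344664 = -11320 - 344664 = -355984)
1/T = 1/(-355984) = -1/355984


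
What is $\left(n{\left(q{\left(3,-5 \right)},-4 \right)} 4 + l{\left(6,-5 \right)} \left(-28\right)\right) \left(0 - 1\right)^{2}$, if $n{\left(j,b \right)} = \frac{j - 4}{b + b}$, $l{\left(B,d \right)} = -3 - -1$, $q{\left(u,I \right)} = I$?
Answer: $\frac{121}{2} \approx 60.5$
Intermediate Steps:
$l{\left(B,d \right)} = -2$ ($l{\left(B,d \right)} = -3 + 1 = -2$)
$n{\left(j,b \right)} = \frac{-4 + j}{2 b}$
$\left(n{\left(q{\left(3,-5 \right)},-4 \right)} 4 + l{\left(6,-5 \right)} \left(-28\right)\right) \left(0 - 1\right)^{2} = \left(\frac{-4 - 5}{2 \left(-4\right)} 4 - -56\right) \left(0 - 1\right)^{2} = \left(\frac{1}{2} \left(- \frac{1}{4}\right) \left(-9\right) 4 + 56\right) \left(-1\right)^{2} = \left(\frac{9}{8} \cdot 4 + 56\right) 1 = \left(\frac{9}{2} + 56\right) 1 = \frac{121}{2} \cdot 1 = \frac{121}{2}$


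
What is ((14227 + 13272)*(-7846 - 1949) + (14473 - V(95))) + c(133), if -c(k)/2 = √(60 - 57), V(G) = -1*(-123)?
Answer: -269338355 - 2*√3 ≈ -2.6934e+8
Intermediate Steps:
V(G) = 123
c(k) = -2*√3 (c(k) = -2*√(60 - 57) = -2*√3)
((14227 + 13272)*(-7846 - 1949) + (14473 - V(95))) + c(133) = ((14227 + 13272)*(-7846 - 1949) + (14473 - 1*123)) - 2*√3 = (27499*(-9795) + (14473 - 123)) - 2*√3 = (-269352705 + 14350) - 2*√3 = -269338355 - 2*√3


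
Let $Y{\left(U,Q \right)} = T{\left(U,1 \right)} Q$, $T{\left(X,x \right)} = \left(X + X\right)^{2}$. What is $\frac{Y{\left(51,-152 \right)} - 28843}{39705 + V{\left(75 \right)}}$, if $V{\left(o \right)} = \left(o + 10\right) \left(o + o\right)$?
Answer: $- \frac{1610251}{52455} \approx -30.698$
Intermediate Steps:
$T{\left(X,x \right)} = 4 X^{2}$ ($T{\left(X,x \right)} = \left(2 X\right)^{2} = 4 X^{2}$)
$Y{\left(U,Q \right)} = 4 Q U^{2}$ ($Y{\left(U,Q \right)} = 4 U^{2} Q = 4 Q U^{2}$)
$V{\left(o \right)} = 2 o \left(10 + o\right)$ ($V{\left(o \right)} = \left(10 + o\right) 2 o = 2 o \left(10 + o\right)$)
$\frac{Y{\left(51,-152 \right)} - 28843}{39705 + V{\left(75 \right)}} = \frac{4 \left(-152\right) 51^{2} - 28843}{39705 + 2 \cdot 75 \left(10 + 75\right)} = \frac{4 \left(-152\right) 2601 - 28843}{39705 + 2 \cdot 75 \cdot 85} = \frac{-1581408 - 28843}{39705 + 12750} = - \frac{1610251}{52455}$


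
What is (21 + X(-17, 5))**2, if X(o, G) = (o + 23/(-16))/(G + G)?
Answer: 375769/1024 ≈ 366.96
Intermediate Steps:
X(o, G) = (-23/16 + o)/(2*G) (X(o, G) = (o + 23*(-1/16))/((2*G)) = (o - 23/16)*(1/(2*G)) = (-23/16 + o)*(1/(2*G)) = (-23/16 + o)/(2*G))
(21 + X(-17, 5))**2 = (21 + (1/32)*(-23 + 16*(-17))/5)**2 = (21 + (1/32)*(1/5)*(-23 - 272))**2 = (21 + (1/32)*(1/5)*(-295))**2 = (21 - 59/32)**2 = (613/32)**2 = 375769/1024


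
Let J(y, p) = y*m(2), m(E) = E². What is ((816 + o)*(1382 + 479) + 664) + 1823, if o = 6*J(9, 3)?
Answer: 1923039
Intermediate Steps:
J(y, p) = 4*y (J(y, p) = y*2² = y*4 = 4*y)
o = 216 (o = 6*(4*9) = 6*36 = 216)
((816 + o)*(1382 + 479) + 664) + 1823 = ((816 + 216)*(1382 + 479) + 664) + 1823 = (1032*1861 + 664) + 1823 = (1920552 + 664) + 1823 = 1921216 + 1823 = 1923039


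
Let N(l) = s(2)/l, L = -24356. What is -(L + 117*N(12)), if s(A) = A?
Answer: 48673/2 ≈ 24337.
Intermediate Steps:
N(l) = 2/l
-(L + 117*N(12)) = -(-24356 + 117*(2/12)) = -(-24356 + 117*(2*(1/12))) = -(-24356 + 117*(⅙)) = -(-24356 + 39/2) = -1*(-48673/2) = 48673/2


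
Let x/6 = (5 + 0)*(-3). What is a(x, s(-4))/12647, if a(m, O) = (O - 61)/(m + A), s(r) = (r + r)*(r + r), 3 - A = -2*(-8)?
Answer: -3/1302641 ≈ -2.3030e-6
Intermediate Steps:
A = -13 (A = 3 - (-2)*(-8) = 3 - 1*16 = 3 - 16 = -13)
x = -90 (x = 6*((5 + 0)*(-3)) = 6*(5*(-3)) = 6*(-15) = -90)
s(r) = 4*r² (s(r) = (2*r)*(2*r) = 4*r²)
a(m, O) = (-61 + O)/(-13 + m) (a(m, O) = (O - 61)/(m - 13) = (-61 + O)/(-13 + m))
a(x, s(-4))/12647 = ((-61 + 4*(-4)²)/(-13 - 90))/12647 = ((-61 + 4*16)/(-103))*(1/12647) = -(-61 + 64)/103*(1/12647) = -1/103*3*(1/12647) = -3/103*1/12647 = -3/1302641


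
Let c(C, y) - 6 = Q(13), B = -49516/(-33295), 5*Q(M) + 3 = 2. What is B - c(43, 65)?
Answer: -28719/6659 ≈ -4.3128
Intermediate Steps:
Q(M) = -⅕ (Q(M) = -⅗ + (⅕)*2 = -⅗ + ⅖ = -⅕)
B = 49516/33295 (B = -49516*(-1/33295) = 49516/33295 ≈ 1.4872)
c(C, y) = 29/5 (c(C, y) = 6 - ⅕ = 29/5)
B - c(43, 65) = 49516/33295 - 1*29/5 = 49516/33295 - 29/5 = -28719/6659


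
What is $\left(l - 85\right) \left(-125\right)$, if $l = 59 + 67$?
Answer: $-5125$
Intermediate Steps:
$l = 126$
$\left(l - 85\right) \left(-125\right) = \left(126 - 85\right) \left(-125\right) = 41 \left(-125\right) = -5125$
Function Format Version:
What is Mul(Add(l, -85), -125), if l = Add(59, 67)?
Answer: -5125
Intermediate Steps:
l = 126
Mul(Add(l, -85), -125) = Mul(Add(126, -85), -125) = Mul(41, -125) = -5125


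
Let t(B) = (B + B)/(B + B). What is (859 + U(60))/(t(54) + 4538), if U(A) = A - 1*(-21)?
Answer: 940/4539 ≈ 0.20709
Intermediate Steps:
U(A) = 21 + A (U(A) = A + 21 = 21 + A)
t(B) = 1 (t(B) = (2*B)/((2*B)) = (2*B)*(1/(2*B)) = 1)
(859 + U(60))/(t(54) + 4538) = (859 + (21 + 60))/(1 + 4538) = (859 + 81)/4539 = 940*(1/4539) = 940/4539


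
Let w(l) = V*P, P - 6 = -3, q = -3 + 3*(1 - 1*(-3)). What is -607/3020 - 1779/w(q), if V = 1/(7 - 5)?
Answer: -3582327/3020 ≈ -1186.2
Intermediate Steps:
q = 9 (q = -3 + 3*(1 + 3) = -3 + 3*4 = -3 + 12 = 9)
P = 3 (P = 6 - 3 = 3)
V = ½ (V = 1/2 = ½ ≈ 0.50000)
w(l) = 3/2 (w(l) = (½)*3 = 3/2)
-607/3020 - 1779/w(q) = -607/3020 - 1779/3/2 = -607*1/3020 - 1779*⅔ = -607/3020 - 1186 = -3582327/3020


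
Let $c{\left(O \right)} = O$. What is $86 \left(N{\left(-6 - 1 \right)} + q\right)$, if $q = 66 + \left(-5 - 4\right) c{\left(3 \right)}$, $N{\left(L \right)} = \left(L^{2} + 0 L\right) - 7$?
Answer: $6966$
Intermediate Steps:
$N{\left(L \right)} = -7 + L^{2}$ ($N{\left(L \right)} = \left(L^{2} + 0\right) - 7 = L^{2} - 7 = -7 + L^{2}$)
$q = 39$ ($q = 66 + \left(-5 - 4\right) 3 = 66 - 27 = 39$)
$86 \left(N{\left(-6 - 1 \right)} + q\right) = 86 \left(\left(-7 + \left(-6 - 1\right)^{2}\right) + 39\right) = 86 \left(\left(-7 + \left(-7\right)^{2}\right) + 39\right) = 86 \left(\left(-7 + 49\right) + 39\right) = 86 \left(42 + 39\right) = 86 \cdot 81 = 6966$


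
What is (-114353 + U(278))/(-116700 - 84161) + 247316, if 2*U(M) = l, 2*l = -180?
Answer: 49676253474/200861 ≈ 2.4732e+5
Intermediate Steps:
l = -90 (l = (½)*(-180) = -90)
U(M) = -45 (U(M) = (½)*(-90) = -45)
(-114353 + U(278))/(-116700 - 84161) + 247316 = (-114353 - 45)/(-116700 - 84161) + 247316 = -114398/(-200861) + 247316 = -114398*(-1/200861) + 247316 = 114398/200861 + 247316 = 49676253474/200861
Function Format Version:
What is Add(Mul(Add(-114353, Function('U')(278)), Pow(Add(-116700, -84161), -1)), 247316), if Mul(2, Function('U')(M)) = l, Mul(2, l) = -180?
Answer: Rational(49676253474, 200861) ≈ 2.4732e+5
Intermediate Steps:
l = -90 (l = Mul(Rational(1, 2), -180) = -90)
Function('U')(M) = -45 (Function('U')(M) = Mul(Rational(1, 2), -90) = -45)
Add(Mul(Add(-114353, Function('U')(278)), Pow(Add(-116700, -84161), -1)), 247316) = Add(Mul(Add(-114353, -45), Pow(Add(-116700, -84161), -1)), 247316) = Add(Mul(-114398, Pow(-200861, -1)), 247316) = Add(Mul(-114398, Rational(-1, 200861)), 247316) = Add(Rational(114398, 200861), 247316) = Rational(49676253474, 200861)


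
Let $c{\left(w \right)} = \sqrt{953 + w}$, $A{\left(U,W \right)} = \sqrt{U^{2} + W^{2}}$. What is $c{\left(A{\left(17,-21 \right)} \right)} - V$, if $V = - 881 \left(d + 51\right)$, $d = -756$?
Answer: $-621105 + \sqrt{953 + \sqrt{730}} \approx -6.2107 \cdot 10^{5}$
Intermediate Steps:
$V = 621105$ ($V = - 881 \left(-756 + 51\right) = \left(-881\right) \left(-705\right) = 621105$)
$c{\left(A{\left(17,-21 \right)} \right)} - V = \sqrt{953 + \sqrt{17^{2} + \left(-21\right)^{2}}} - 621105 = \sqrt{953 + \sqrt{289 + 441}} - 621105 = \sqrt{953 + \sqrt{730}} - 621105 = -621105 + \sqrt{953 + \sqrt{730}}$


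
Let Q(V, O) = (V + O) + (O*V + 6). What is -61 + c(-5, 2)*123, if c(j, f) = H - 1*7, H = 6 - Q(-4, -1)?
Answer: -799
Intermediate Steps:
Q(V, O) = 6 + O + V + O*V (Q(V, O) = (O + V) + (6 + O*V) = 6 + O + V + O*V)
H = 1 (H = 6 - (6 - 1 - 4 - 1*(-4)) = 6 - (6 - 1 - 4 + 4) = 6 - 1*5 = 6 - 5 = 1)
c(j, f) = -6 (c(j, f) = 1 - 1*7 = 1 - 7 = -6)
-61 + c(-5, 2)*123 = -61 - 6*123 = -61 - 738 = -799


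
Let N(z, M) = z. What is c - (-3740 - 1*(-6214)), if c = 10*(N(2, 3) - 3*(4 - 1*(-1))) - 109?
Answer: -2713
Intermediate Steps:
c = -239 (c = 10*(2 - 3*(4 - 1*(-1))) - 109 = 10*(2 - 3*(4 + 1)) - 109 = 10*(2 - 3*5) - 109 = 10*(2 - 15) - 109 = 10*(-13) - 109 = -130 - 109 = -239)
c - (-3740 - 1*(-6214)) = -239 - (-3740 - 1*(-6214)) = -239 - (-3740 + 6214) = -239 - 1*2474 = -239 - 2474 = -2713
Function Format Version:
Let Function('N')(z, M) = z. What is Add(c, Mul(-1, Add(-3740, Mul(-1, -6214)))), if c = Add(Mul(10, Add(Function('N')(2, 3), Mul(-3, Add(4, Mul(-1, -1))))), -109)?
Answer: -2713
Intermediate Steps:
c = -239 (c = Add(Mul(10, Add(2, Mul(-3, Add(4, Mul(-1, -1))))), -109) = Add(Mul(10, Add(2, Mul(-3, Add(4, 1)))), -109) = Add(Mul(10, Add(2, Mul(-3, 5))), -109) = Add(Mul(10, Add(2, -15)), -109) = Add(Mul(10, -13), -109) = Add(-130, -109) = -239)
Add(c, Mul(-1, Add(-3740, Mul(-1, -6214)))) = Add(-239, Mul(-1, Add(-3740, Mul(-1, -6214)))) = Add(-239, Mul(-1, Add(-3740, 6214))) = Add(-239, Mul(-1, 2474)) = Add(-239, -2474) = -2713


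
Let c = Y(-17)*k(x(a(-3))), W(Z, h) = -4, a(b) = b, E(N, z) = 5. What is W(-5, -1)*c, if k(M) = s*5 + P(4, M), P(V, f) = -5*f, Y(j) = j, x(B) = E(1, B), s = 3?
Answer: -680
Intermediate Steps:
x(B) = 5
k(M) = 15 - 5*M (k(M) = 3*5 - 5*M = 15 - 5*M)
c = 170 (c = -17*(15 - 5*5) = -17*(15 - 25) = -17*(-10) = 170)
W(-5, -1)*c = -4*170 = -680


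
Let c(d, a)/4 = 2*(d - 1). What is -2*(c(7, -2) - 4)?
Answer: -88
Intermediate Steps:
c(d, a) = -8 + 8*d (c(d, a) = 4*(2*(d - 1)) = 4*(2*(-1 + d)) = 4*(-2 + 2*d) = -8 + 8*d)
-2*(c(7, -2) - 4) = -2*((-8 + 8*7) - 4) = -2*((-8 + 56) - 4) = -2*(48 - 4) = -2*44 = -88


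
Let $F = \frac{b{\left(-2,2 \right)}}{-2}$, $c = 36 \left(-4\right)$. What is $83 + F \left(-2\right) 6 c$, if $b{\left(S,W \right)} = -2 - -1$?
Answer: $947$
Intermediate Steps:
$c = -144$
$b{\left(S,W \right)} = -1$ ($b{\left(S,W \right)} = -2 + 1 = -1$)
$F = \frac{1}{2}$ ($F = - \frac{1}{-2} = \left(-1\right) \left(- \frac{1}{2}\right) = \frac{1}{2} \approx 0.5$)
$83 + F \left(-2\right) 6 c = 83 + \frac{1}{2} \left(-2\right) 6 \left(-144\right) = 83 + \left(-1\right) 6 \left(-144\right) = 83 - -864 = 83 + 864 = 947$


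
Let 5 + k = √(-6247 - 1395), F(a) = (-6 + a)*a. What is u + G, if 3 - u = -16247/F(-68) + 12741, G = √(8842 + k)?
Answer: -64081369/5032 + √(8837 + I*√7642) ≈ -12641.0 + 0.46496*I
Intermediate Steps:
F(a) = a*(-6 + a)
k = -5 + I*√7642 (k = -5 + √(-6247 - 1395) = -5 + √(-7642) = -5 + I*√7642 ≈ -5.0 + 87.419*I)
G = √(8837 + I*√7642) (G = √(8842 + (-5 + I*√7642)) = √(8837 + I*√7642) ≈ 94.006 + 0.465*I)
u = -64081369/5032 (u = 3 - (-16247*(-1/(68*(-6 - 68))) + 12741) = 3 - (-16247/((-68*(-74))) + 12741) = 3 - (-16247/5032 + 12741) = 3 - 1*64096465/5032 = 3 - 64096465/5032 = -64081369/5032 ≈ -12735.)
u + G = -64081369/5032 + √(8837 + I*√7642)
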